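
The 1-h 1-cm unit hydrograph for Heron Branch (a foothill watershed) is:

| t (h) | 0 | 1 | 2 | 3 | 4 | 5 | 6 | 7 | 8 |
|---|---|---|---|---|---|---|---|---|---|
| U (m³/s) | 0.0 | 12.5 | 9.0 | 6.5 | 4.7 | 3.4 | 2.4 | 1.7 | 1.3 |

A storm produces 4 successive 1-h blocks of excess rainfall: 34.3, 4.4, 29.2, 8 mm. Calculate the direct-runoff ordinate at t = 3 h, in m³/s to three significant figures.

By discrete convolution, Q_j = Σ (P_i / 10 mm) · U_{j−i}.
At t = 3 h (j=3): Q = (34.3/10)·6.5 + (4.4/10)·9.0 + (29.2/10)·12.5 + (8/10)·0.0 = 62.8 m³/s.

Q ≈ 62.8 m³/s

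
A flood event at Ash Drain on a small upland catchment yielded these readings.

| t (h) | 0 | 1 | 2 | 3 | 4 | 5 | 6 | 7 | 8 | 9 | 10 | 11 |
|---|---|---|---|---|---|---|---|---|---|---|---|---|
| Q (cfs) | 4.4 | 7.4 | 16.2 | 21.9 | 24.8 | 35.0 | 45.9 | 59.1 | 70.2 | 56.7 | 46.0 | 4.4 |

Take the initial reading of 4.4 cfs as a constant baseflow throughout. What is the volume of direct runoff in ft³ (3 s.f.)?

Direct-runoff ordinates (Q − Q_b): 0.0, 3.0, 11.8, 17.5, 20.4, 30.6, 41.5, 54.7, 65.8, 52.3, 41.6, 0.0 cfs.
ΣQ_DR = 339.2 cfs.
With Δt = 1 h = 3600 s, V = ΣQ_DR · Δt = 339.2 × 3600 = 1.22 × 10^6 ft³.

V ≈ 1.22 × 10^6 ft³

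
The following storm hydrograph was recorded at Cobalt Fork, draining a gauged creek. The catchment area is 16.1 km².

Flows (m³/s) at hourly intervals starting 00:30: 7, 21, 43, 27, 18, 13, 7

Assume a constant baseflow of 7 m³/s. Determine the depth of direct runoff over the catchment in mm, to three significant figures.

d ≈ 19.5 mm

Direct runoff: 0.0, 14.0, 36.0, 20.0, 11.0, 6.0, 0.0 m³/s; ΣQ_DR = 87.00 m³/s.
V = ΣQ_DR · Δt = 87.00 × 3600 s = 3.132 × 10^5 m³.
Over A = 16.1 km², depth = V / A = 19.5 mm.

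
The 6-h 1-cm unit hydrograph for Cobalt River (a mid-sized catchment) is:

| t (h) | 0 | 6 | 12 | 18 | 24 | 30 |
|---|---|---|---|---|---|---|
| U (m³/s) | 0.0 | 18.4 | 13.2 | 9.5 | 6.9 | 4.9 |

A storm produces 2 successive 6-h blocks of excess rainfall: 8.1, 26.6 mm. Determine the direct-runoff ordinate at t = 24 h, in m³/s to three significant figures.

By discrete convolution, Q_j = Σ (P_i / 10 mm) · U_{j−i}.
At t = 24 h (j=4): Q = (8.1/10)·6.9 + (26.6/10)·9.5 = 30.9 m³/s.

Q ≈ 30.9 m³/s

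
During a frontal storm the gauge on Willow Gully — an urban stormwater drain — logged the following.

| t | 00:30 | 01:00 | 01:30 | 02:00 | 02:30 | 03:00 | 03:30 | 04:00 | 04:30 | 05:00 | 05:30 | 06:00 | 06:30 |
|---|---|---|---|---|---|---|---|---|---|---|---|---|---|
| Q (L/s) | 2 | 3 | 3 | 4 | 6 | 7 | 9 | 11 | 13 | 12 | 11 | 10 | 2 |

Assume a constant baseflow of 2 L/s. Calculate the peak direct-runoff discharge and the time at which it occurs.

Subtracting baseflow gives direct-runoff ordinates: 0.0, 1.0, 1.0, 2.0, 4.0, 5.0, 7.0, 9.0, 11.0, 10.0, 9.0, 8.0, 0.0 L/s.
The maximum is 11.0 L/s, occurring at the reading for t = 04:30.

Q_p = 11.0 L/s at t = 04:30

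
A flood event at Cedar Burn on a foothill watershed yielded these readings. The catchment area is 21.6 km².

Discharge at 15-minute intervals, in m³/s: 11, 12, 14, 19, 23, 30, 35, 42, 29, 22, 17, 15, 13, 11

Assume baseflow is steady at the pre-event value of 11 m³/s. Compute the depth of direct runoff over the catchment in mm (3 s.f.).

Direct runoff: 0.0, 1.0, 3.0, 8.0, 12.0, 19.0, 24.0, 31.0, 18.0, 11.0, 6.0, 4.0, 2.0, 0.0 m³/s; ΣQ_DR = 139.0 m³/s.
V = ΣQ_DR · Δt = 139.0 × 900 s = 1.251 × 10^5 m³.
Over A = 21.6 km², depth = V / A = 5.79 mm.

d ≈ 5.79 mm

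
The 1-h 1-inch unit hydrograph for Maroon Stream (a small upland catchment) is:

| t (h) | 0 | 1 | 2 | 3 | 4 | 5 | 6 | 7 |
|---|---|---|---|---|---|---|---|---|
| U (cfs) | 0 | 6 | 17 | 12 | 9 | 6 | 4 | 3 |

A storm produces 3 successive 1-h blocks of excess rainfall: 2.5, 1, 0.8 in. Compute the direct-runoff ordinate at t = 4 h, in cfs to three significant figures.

Q ≈ 48.1 cfs

By discrete convolution, Q_j = Σ (P_i / 1 in) · U_{j−i}.
At t = 4 h (j=4): Q = (2.5/1)·9 + (1/1)·12 + (0.8/1)·17 = 48.1 cfs.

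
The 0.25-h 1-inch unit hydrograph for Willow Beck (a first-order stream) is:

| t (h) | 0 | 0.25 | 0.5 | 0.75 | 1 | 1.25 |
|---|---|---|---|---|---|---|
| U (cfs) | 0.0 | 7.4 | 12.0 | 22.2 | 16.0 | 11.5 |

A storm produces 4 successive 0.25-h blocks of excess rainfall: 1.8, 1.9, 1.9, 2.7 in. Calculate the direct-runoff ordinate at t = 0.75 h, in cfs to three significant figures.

By discrete convolution, Q_j = Σ (P_i / 1 in) · U_{j−i}.
At t = 0.75 h (j=3): Q = (1.8/1)·22.2 + (1.9/1)·12.0 + (1.9/1)·7.4 + (2.7/1)·0.0 = 76.8 cfs.

Q ≈ 76.8 cfs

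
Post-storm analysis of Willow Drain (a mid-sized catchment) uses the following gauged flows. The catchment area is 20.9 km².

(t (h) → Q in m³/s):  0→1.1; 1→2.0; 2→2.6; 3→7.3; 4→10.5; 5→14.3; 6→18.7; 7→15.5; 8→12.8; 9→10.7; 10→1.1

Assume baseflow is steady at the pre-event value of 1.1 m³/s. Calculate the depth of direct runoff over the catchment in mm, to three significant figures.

Direct runoff: 0.0, 0.9, 1.5, 6.2, 9.4, 13.2, 17.6, 14.4, 11.7, 9.6, 0.0 m³/s; ΣQ_DR = 84.50 m³/s.
V = ΣQ_DR · Δt = 84.50 × 3600 s = 3.042 × 10^5 m³.
Over A = 20.9 km², depth = V / A = 14.6 mm.

d ≈ 14.6 mm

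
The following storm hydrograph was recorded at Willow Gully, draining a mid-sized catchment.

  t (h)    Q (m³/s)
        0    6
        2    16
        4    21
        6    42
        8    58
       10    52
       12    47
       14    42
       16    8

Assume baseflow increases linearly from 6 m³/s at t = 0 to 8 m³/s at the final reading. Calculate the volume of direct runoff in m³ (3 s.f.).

V ≈ 1.65 × 10^6 m³

Direct-runoff ordinates (Q − Q_b): 0.00, 9.75, 14.50, 35.25, 51.00, 44.75, 39.50, 34.25, 0.00 m³/s.
ΣQ_DR = 229.0 m³/s.
With Δt = 2 h = 7200 s, V = ΣQ_DR · Δt = 229.0 × 7200 = 1.65 × 10^6 m³.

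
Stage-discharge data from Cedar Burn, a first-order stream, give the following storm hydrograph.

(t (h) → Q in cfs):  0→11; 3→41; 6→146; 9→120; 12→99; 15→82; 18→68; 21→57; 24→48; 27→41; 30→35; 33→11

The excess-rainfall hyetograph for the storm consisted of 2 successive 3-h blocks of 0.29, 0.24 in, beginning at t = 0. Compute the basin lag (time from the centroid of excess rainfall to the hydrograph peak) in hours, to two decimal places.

Centroid of excess rainfall: t_c = Σ P_i·t̄_i / ΣP_i = 2.8585 h (block centres at 1.5, 4.5 h).
Hydrograph peak occurs at t = 6 h, so basin lag t_L = 6 − 2.8585 = 3.14 h.

t_L ≈ 3.14 h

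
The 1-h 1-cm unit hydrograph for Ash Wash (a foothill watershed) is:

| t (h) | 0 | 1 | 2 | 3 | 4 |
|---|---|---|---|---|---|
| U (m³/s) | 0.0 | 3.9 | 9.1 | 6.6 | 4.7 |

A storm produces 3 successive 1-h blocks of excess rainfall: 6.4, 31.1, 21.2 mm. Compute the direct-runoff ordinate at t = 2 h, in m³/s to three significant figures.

By discrete convolution, Q_j = Σ (P_i / 10 mm) · U_{j−i}.
At t = 2 h (j=2): Q = (6.4/10)·9.1 + (31.1/10)·3.9 + (21.2/10)·0.0 = 18.0 m³/s.

Q ≈ 18.0 m³/s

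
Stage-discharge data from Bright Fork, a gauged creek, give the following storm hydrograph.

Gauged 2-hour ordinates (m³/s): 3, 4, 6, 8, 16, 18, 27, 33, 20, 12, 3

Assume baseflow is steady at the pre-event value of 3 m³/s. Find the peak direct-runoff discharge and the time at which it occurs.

Q_p = 30.0 m³/s at t = 14 h

Subtracting baseflow gives direct-runoff ordinates: 0.0, 1.0, 3.0, 5.0, 13.0, 15.0, 24.0, 30.0, 17.0, 9.0, 0.0 m³/s.
The maximum is 30.0 m³/s, occurring at the reading for t = 14 h.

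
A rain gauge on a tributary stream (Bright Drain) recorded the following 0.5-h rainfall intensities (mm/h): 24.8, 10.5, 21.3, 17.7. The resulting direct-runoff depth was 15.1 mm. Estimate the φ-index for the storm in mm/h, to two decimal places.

φ ≈ 11.20 mm/h

Only the 3 blocks with intensity above φ contribute runoff: 24.8, 21.3, 17.7 mm/h.
Σ(I−φ)·Δt = d  ⇒  (24.8+21.3+17.7 − 3φ)·0.5 = 15.1
φ = (63.80 − 15.1/0.5) / 3 = 11.20 mm/h.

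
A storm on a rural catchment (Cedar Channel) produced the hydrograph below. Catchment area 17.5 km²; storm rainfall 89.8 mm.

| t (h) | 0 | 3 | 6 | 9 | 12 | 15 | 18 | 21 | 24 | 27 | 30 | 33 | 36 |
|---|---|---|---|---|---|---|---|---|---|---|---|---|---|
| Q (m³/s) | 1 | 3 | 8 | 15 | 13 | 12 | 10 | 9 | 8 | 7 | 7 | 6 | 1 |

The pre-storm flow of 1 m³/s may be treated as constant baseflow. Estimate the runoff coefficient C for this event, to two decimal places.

C ≈ 0.60

ΣQ_DR = 87.00 m³/s; V = ΣQ_DR·Δt = 9.396 × 10^5 m³.
Runoff depth d = V / A = 53.69 mm.
C = d / P = 53.69 / 89.8 = 0.60.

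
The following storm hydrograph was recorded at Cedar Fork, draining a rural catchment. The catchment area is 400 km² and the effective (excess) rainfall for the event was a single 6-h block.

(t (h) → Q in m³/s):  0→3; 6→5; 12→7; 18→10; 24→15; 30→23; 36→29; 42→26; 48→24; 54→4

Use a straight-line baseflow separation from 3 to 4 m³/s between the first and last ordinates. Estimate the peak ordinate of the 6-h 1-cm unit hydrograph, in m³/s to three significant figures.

U_p ≈ 42.3 m³/s

Direct runoff: 0.00, 1.89, 3.78, 6.67, 11.56, 19.44, 25.33, 22.22, 20.11, 0.00 m³/s; ΣQ_DR = 111.0 m³/s, peak = 25.33 m³/s.
Runoff depth d = ΣQ_DR·Δt / A = 111.0 × 21600 / (400 km²) = 5.994 mm.
The 1-cm UH is the DRH scaled by (10 mm)/d, so U_p = 25.33 × 10/5.994 = 42.3 m³/s.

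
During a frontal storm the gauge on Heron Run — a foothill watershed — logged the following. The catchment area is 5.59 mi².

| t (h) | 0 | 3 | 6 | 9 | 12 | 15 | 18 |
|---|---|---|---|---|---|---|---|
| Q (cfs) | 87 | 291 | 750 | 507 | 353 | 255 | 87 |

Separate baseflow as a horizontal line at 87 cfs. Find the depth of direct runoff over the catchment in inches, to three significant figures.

d ≈ 1.43 in

Direct runoff: 0.0, 204.0, 663.0, 420.0, 266.0, 168.0, 0.0 cfs; ΣQ_DR = 1721 cfs.
V = ΣQ_DR · Δt = 1721 × 10800 s = 1.859 × 10^7 ft³.
Over A = 5.59 mi², depth = V / A = 1.43 in.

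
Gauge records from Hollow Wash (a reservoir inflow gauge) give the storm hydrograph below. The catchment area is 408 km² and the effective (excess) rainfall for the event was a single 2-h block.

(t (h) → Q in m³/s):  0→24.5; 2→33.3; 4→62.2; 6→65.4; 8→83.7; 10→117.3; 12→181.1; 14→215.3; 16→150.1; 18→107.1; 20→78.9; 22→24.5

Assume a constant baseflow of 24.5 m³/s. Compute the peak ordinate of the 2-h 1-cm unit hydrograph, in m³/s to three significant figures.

Direct runoff: 0.0, 8.8, 37.7, 40.9, 59.2, 92.8, 156.6, 190.8, 125.6, 82.6, 54.4, 0.0 m³/s; ΣQ_DR = 849.4 m³/s, peak = 190.8 m³/s.
Runoff depth d = ΣQ_DR·Δt / A = 849.4 × 7200 / (408 km²) = 14.99 mm.
The 1-cm UH is the DRH scaled by (10 mm)/d, so U_p = 190.8 × 10/14.99 = 127 m³/s.

U_p ≈ 127 m³/s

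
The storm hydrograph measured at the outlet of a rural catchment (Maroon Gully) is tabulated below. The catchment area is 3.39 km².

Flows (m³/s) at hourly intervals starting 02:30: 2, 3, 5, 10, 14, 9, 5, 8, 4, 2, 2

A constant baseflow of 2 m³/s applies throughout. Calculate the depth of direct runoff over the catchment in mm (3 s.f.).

d ≈ 44.6 mm

Direct runoff: 0.0, 1.0, 3.0, 8.0, 12.0, 7.0, 3.0, 6.0, 2.0, 0.0, 0.0 m³/s; ΣQ_DR = 42.00 m³/s.
V = ΣQ_DR · Δt = 42.00 × 3600 s = 1.512 × 10^5 m³.
Over A = 3.39 km², depth = V / A = 44.6 mm.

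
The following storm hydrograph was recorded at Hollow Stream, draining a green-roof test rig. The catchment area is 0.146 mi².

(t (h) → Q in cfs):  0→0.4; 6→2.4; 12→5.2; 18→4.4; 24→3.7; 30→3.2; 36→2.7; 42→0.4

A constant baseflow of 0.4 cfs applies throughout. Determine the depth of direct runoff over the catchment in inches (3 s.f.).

Direct runoff: 0.0, 2.0, 4.8, 4.0, 3.3, 2.8, 2.3, 0.0 cfs; ΣQ_DR = 19.20 cfs.
V = ΣQ_DR · Δt = 19.20 × 21600 s = 4.147 × 10^5 ft³.
Over A = 0.146 mi², depth = V / A = 1.22 in.

d ≈ 1.22 in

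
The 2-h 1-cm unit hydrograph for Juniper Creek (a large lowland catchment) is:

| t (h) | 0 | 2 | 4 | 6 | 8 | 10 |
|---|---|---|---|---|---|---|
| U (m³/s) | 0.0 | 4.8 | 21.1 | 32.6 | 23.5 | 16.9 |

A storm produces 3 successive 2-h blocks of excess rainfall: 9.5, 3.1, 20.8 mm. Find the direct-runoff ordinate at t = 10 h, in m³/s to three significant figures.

Q ≈ 91.1 m³/s

By discrete convolution, Q_j = Σ (P_i / 10 mm) · U_{j−i}.
At t = 10 h (j=5): Q = (9.5/10)·16.9 + (3.1/10)·23.5 + (20.8/10)·32.6 = 91.1 m³/s.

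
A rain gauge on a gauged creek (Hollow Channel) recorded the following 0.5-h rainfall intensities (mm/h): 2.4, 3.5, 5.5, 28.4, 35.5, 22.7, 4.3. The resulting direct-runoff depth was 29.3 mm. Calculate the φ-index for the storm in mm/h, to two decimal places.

Only the 3 blocks with intensity above φ contribute runoff: 28.4, 35.5, 22.7 mm/h.
Σ(I−φ)·Δt = d  ⇒  (28.4+35.5+22.7 − 3φ)·0.5 = 29.3
φ = (86.60 − 29.3/0.5) / 3 = 9.33 mm/h.

φ ≈ 9.33 mm/h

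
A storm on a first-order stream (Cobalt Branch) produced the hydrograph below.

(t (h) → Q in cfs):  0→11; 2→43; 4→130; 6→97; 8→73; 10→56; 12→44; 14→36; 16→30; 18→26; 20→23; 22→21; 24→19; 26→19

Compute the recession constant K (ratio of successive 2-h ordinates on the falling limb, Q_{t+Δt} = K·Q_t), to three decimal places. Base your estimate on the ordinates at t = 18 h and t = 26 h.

Using the recession-limb readings at t = 18 h and t = 26 h: Q falls from 26 to 19 cfs over 4 intervals.
K = (Q₂/Q₁)^(1/4) = (19/26)^(1/4) = 0.925.

K ≈ 0.925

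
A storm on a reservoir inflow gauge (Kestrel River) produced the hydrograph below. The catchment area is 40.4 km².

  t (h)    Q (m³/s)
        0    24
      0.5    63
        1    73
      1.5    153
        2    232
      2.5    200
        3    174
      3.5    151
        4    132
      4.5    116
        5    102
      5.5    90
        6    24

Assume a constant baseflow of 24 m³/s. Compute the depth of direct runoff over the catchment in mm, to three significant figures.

d ≈ 54.4 mm

Direct runoff: 0.0, 39.0, 49.0, 129.0, 208.0, 176.0, 150.0, 127.0, 108.0, 92.0, 78.0, 66.0, 0.0 m³/s; ΣQ_DR = 1222 m³/s.
V = ΣQ_DR · Δt = 1222 × 1800 s = 2.200 × 10^6 m³.
Over A = 40.4 km², depth = V / A = 54.4 mm.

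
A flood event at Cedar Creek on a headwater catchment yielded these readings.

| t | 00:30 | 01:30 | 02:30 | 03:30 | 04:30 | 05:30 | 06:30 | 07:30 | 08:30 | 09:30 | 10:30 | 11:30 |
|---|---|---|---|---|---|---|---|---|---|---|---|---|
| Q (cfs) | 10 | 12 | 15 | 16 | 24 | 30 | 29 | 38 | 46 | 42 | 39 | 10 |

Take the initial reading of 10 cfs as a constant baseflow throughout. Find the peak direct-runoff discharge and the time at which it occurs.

Subtracting baseflow gives direct-runoff ordinates: 0.0, 2.0, 5.0, 6.0, 14.0, 20.0, 19.0, 28.0, 36.0, 32.0, 29.0, 0.0 cfs.
The maximum is 36.0 cfs, occurring at the reading for t = 08:30.

Q_p = 36.0 cfs at t = 08:30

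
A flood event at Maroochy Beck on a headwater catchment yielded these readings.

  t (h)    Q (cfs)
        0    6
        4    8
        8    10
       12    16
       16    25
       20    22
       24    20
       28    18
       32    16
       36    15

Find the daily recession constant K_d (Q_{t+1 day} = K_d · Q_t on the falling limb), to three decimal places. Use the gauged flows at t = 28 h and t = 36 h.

Between t = 28 h and t = 36 h the flow falls from 18 to 15 cfs over 2×4 h = 8 h.
Per-interval ratio K = (15/18)^(1/2) = 0.9129; K_d = K^(24/4) = 0.579.

K_d ≈ 0.579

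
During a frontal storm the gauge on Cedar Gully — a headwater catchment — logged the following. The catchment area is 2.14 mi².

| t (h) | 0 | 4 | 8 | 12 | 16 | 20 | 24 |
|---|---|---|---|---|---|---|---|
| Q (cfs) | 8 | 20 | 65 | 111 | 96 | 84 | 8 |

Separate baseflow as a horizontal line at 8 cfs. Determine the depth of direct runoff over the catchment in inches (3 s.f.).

Direct runoff: 0.0, 12.0, 57.0, 103.0, 88.0, 76.0, 0.0 cfs; ΣQ_DR = 336.0 cfs.
V = ΣQ_DR · Δt = 336.0 × 14400 s = 4.838 × 10^6 ft³.
Over A = 2.14 mi², depth = V / A = 0.973 in.

d ≈ 0.973 in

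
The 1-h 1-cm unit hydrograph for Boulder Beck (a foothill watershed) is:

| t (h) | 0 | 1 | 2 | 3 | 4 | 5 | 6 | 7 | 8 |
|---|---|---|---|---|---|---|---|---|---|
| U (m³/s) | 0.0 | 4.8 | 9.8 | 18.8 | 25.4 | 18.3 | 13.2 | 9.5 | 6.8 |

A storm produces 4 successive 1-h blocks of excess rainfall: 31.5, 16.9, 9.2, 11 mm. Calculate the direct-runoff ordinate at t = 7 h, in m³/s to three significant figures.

Q ≈ 97.0 m³/s

By discrete convolution, Q_j = Σ (P_i / 10 mm) · U_{j−i}.
At t = 7 h (j=7): Q = (31.5/10)·9.5 + (16.9/10)·13.2 + (9.2/10)·18.3 + (11/10)·25.4 = 97.0 m³/s.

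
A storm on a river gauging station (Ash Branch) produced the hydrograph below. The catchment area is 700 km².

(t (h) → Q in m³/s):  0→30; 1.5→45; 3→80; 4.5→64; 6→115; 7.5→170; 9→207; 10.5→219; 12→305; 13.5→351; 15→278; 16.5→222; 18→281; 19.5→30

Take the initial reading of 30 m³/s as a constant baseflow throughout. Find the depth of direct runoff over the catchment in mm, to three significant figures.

Direct runoff: 0.0, 15.0, 50.0, 34.0, 85.0, 140.0, 177.0, 189.0, 275.0, 321.0, 248.0, 192.0, 251.0, 0.0 m³/s; ΣQ_DR = 1977 m³/s.
V = ΣQ_DR · Δt = 1977 × 5400 s = 1.068 × 10^7 m³.
Over A = 700 km², depth = V / A = 15.3 mm.

d ≈ 15.3 mm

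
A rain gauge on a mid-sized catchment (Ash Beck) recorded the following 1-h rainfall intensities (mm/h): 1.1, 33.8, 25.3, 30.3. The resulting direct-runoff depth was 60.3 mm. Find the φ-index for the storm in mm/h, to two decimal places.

φ ≈ 9.70 mm/h

Only the 3 blocks with intensity above φ contribute runoff: 33.8, 25.3, 30.3 mm/h.
Σ(I−φ)·Δt = d  ⇒  (33.8+25.3+30.3 − 3φ)·1 = 60.3
φ = (89.40 − 60.3/1) / 3 = 9.70 mm/h.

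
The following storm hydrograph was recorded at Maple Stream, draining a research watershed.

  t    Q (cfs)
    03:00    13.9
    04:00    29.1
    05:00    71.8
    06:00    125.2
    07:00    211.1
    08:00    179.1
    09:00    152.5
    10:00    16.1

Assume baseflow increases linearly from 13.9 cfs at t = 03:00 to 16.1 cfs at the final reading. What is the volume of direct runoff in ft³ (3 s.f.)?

V ≈ 2.44 × 10^6 ft³

Direct-runoff ordinates (Q − Q_b): 0.00, 14.89, 57.27, 110.36, 195.94, 163.63, 136.71, 0.00 cfs.
ΣQ_DR = 678.8 cfs.
With Δt = 1 h = 3600 s, V = ΣQ_DR · Δt = 678.8 × 3600 = 2.44 × 10^6 ft³.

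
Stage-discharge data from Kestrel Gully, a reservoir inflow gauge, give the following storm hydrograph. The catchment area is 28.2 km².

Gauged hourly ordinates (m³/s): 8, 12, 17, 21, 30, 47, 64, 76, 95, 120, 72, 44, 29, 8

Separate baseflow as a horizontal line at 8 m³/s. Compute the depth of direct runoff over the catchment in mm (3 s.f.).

d ≈ 67.8 mm

Direct runoff: 0.0, 4.0, 9.0, 13.0, 22.0, 39.0, 56.0, 68.0, 87.0, 112.0, 64.0, 36.0, 21.0, 0.0 m³/s; ΣQ_DR = 531.0 m³/s.
V = ΣQ_DR · Δt = 531.0 × 3600 s = 1.912 × 10^6 m³.
Over A = 28.2 km², depth = V / A = 67.8 mm.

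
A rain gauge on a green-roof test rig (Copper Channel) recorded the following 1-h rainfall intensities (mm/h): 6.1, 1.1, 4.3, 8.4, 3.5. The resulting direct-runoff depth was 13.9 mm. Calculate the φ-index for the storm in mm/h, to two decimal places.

φ ≈ 2.10 mm/h

Only the 4 blocks with intensity above φ contribute runoff: 6.1, 4.3, 8.4, 3.5 mm/h.
Σ(I−φ)·Δt = d  ⇒  (6.1+4.3+8.4+3.5 − 4φ)·1 = 13.9
φ = (22.30 − 13.9/1) / 4 = 2.10 mm/h.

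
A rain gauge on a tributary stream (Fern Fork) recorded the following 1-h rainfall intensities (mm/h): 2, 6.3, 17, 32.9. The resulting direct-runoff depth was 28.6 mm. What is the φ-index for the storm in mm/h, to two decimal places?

Only the 2 blocks with intensity above φ contribute runoff: 17, 32.9 mm/h.
Σ(I−φ)·Δt = d  ⇒  (17+32.9 − 2φ)·1 = 28.6
φ = (49.90 − 28.6/1) / 2 = 10.65 mm/h.

φ ≈ 10.65 mm/h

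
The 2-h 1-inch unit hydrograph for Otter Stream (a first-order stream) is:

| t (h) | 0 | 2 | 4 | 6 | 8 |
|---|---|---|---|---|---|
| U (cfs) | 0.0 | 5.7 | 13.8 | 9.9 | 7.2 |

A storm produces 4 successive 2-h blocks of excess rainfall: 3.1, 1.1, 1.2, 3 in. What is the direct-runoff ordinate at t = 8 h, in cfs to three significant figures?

Q ≈ 66.9 cfs

By discrete convolution, Q_j = Σ (P_i / 1 in) · U_{j−i}.
At t = 8 h (j=4): Q = (3.1/1)·7.2 + (1.1/1)·9.9 + (1.2/1)·13.8 + (3/1)·5.7 = 66.9 cfs.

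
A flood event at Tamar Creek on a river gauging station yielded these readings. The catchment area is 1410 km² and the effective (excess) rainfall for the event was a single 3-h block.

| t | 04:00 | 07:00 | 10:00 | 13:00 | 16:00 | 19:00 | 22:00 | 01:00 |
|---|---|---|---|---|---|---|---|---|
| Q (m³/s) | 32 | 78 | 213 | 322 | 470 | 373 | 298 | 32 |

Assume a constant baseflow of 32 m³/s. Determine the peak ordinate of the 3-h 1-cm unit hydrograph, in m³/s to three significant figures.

U_p ≈ 366 m³/s

Direct runoff: 0.0, 46.0, 181.0, 290.0, 438.0, 341.0, 266.0, 0.0 m³/s; ΣQ_DR = 1562 m³/s, peak = 438.0 m³/s.
Runoff depth d = ΣQ_DR·Δt / A = 1562 × 10800 / (1410 km²) = 11.96 mm.
The 1-cm UH is the DRH scaled by (10 mm)/d, so U_p = 438.0 × 10/11.96 = 366 m³/s.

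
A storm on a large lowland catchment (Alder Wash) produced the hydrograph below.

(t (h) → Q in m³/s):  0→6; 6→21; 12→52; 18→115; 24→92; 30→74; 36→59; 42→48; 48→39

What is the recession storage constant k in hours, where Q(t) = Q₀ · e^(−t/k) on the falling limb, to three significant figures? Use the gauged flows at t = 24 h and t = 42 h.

k ≈ 27.7 h

On the falling limb, Q drops from 92 to 48 m³/s between t = 24 h and t = 42 h (Δt = 18 h).
k = −Δt / ln(Q₂/Q₁) = −18 / ln(48/92) = 27.7 h.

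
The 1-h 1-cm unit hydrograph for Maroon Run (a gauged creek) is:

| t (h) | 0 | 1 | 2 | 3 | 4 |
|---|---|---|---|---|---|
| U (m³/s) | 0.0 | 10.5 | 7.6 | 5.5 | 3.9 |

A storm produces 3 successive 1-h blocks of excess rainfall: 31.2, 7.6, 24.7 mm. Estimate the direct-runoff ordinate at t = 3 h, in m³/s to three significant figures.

By discrete convolution, Q_j = Σ (P_i / 10 mm) · U_{j−i}.
At t = 3 h (j=3): Q = (31.2/10)·5.5 + (7.6/10)·7.6 + (24.7/10)·10.5 = 48.9 m³/s.

Q ≈ 48.9 m³/s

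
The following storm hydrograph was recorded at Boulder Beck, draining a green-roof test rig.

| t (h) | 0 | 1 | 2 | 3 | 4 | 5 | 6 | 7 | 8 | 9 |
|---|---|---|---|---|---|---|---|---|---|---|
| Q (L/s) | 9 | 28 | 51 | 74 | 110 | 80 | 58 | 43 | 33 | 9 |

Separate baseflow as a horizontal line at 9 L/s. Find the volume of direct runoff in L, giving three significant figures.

V ≈ 1.46 × 10^6 L

Direct-runoff ordinates (Q − Q_b): 0.0, 19.0, 42.0, 65.0, 101.0, 71.0, 49.0, 34.0, 24.0, 0.0 L/s.
ΣQ_DR = 405.0 L/s.
With Δt = 1 h = 3600 s, V = ΣQ_DR · Δt = 405.0 × 3600 = 1.46 × 10^6 L.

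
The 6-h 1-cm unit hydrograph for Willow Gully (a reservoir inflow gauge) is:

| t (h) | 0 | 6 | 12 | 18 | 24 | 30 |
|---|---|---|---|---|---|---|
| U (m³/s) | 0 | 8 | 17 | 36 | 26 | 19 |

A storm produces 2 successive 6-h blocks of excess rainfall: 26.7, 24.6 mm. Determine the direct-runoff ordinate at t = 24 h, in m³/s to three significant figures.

By discrete convolution, Q_j = Σ (P_i / 10 mm) · U_{j−i}.
At t = 24 h (j=4): Q = (26.7/10)·26 + (24.6/10)·36 = 158 m³/s.

Q ≈ 158 m³/s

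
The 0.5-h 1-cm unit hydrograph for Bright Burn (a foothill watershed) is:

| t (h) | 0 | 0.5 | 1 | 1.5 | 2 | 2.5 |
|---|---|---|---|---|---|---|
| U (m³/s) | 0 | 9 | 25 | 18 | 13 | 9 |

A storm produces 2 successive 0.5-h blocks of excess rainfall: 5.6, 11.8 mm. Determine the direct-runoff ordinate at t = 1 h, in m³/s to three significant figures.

Q ≈ 24.6 m³/s

By discrete convolution, Q_j = Σ (P_i / 10 mm) · U_{j−i}.
At t = 1 h (j=2): Q = (5.6/10)·25 + (11.8/10)·9 = 24.6 m³/s.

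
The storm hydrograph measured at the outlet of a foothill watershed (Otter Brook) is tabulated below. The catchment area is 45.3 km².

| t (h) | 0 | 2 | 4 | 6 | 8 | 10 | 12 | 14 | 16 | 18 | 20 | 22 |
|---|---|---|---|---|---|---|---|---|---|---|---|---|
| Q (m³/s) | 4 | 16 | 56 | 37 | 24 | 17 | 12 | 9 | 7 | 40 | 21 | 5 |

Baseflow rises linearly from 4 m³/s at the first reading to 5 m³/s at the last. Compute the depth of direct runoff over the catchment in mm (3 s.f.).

d ≈ 30.8 mm

Direct runoff: 0.00, 11.91, 51.82, 32.73, 19.64, 12.55, 7.45, 4.36, 2.27, 35.18, 16.09, 0.00 m³/s; ΣQ_DR = 194.0 m³/s.
V = ΣQ_DR · Δt = 194.0 × 7200 s = 1.397 × 10^6 m³.
Over A = 45.3 km², depth = V / A = 30.8 mm.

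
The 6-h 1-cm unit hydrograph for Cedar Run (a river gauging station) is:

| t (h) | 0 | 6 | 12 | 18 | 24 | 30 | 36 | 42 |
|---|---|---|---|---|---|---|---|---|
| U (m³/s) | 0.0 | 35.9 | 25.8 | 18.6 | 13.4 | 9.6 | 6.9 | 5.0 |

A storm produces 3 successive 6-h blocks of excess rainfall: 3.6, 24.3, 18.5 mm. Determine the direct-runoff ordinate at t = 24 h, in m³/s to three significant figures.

Q ≈ 97.8 m³/s

By discrete convolution, Q_j = Σ (P_i / 10 mm) · U_{j−i}.
At t = 24 h (j=4): Q = (3.6/10)·13.4 + (24.3/10)·18.6 + (18.5/10)·25.8 = 97.8 m³/s.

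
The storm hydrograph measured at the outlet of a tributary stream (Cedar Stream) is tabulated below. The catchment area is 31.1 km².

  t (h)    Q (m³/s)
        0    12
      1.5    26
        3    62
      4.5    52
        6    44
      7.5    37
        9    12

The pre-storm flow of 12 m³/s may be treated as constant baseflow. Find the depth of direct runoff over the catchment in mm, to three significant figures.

Direct runoff: 0.0, 14.0, 50.0, 40.0, 32.0, 25.0, 0.0 m³/s; ΣQ_DR = 161.0 m³/s.
V = ΣQ_DR · Δt = 161.0 × 5400 s = 8.694 × 10^5 m³.
Over A = 31.1 km², depth = V / A = 28.0 mm.

d ≈ 28.0 mm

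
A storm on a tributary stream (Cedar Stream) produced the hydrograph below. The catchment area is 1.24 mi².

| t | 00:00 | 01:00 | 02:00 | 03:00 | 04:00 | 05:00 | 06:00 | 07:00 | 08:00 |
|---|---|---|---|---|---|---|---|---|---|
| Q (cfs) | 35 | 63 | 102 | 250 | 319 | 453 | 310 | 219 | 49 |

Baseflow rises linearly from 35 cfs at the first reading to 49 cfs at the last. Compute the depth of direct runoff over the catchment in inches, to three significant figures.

d ≈ 1.78 in

Direct runoff: 0.00, 26.25, 63.50, 209.75, 277.00, 409.25, 264.50, 171.75, 0.00 cfs; ΣQ_DR = 1422 cfs.
V = ΣQ_DR · Δt = 1422 × 3600 s = 5.119 × 10^6 ft³.
Over A = 1.24 mi², depth = V / A = 1.78 in.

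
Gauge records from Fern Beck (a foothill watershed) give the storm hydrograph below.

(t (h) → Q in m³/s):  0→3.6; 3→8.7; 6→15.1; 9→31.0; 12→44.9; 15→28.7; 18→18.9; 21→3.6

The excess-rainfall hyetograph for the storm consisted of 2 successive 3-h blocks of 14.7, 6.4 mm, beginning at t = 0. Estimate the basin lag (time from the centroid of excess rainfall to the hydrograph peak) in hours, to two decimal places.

t_L ≈ 9.59 h

Centroid of excess rainfall: t_c = Σ P_i·t̄_i / ΣP_i = 2.4100 h (block centres at 1.5, 4.5 h).
Hydrograph peak occurs at t = 12 h, so basin lag t_L = 12 − 2.4100 = 9.59 h.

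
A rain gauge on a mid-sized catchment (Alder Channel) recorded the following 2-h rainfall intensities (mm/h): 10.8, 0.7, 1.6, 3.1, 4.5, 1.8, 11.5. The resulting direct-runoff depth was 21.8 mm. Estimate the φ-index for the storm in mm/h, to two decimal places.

Only the 2 blocks with intensity above φ contribute runoff: 10.8, 11.5 mm/h.
Σ(I−φ)·Δt = d  ⇒  (10.8+11.5 − 2φ)·2 = 21.8
φ = (22.30 − 21.8/2) / 2 = 5.70 mm/h.

φ ≈ 5.70 mm/h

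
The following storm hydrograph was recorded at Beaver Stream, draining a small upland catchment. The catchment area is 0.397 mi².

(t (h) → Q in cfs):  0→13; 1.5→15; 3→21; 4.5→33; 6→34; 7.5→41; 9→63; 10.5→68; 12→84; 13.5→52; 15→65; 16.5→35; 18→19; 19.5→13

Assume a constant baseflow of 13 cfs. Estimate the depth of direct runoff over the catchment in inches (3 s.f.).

d ≈ 2.19 in

Direct runoff: 0.0, 2.0, 8.0, 20.0, 21.0, 28.0, 50.0, 55.0, 71.0, 39.0, 52.0, 22.0, 6.0, 0.0 cfs; ΣQ_DR = 374.0 cfs.
V = ΣQ_DR · Δt = 374.0 × 5400 s = 2.020 × 10^6 ft³.
Over A = 0.397 mi², depth = V / A = 2.19 in.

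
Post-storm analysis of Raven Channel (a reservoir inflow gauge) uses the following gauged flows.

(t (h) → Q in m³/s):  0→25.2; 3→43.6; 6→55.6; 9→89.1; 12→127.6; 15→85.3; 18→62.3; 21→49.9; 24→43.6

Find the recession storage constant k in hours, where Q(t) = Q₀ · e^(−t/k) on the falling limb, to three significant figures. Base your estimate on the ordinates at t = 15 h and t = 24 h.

On the falling limb, Q drops from 85.3 to 43.6 m³/s between t = 15 h and t = 24 h (Δt = 9 h).
k = −Δt / ln(Q₂/Q₁) = −9 / ln(43.6/85.3) = 13.4 h.

k ≈ 13.4 h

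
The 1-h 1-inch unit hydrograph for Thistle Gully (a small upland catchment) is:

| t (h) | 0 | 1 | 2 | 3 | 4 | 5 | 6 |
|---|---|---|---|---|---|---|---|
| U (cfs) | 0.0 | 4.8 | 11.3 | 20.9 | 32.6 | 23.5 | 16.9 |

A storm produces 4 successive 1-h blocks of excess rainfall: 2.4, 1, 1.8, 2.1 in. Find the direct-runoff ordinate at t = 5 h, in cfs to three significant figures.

By discrete convolution, Q_j = Σ (P_i / 1 in) · U_{j−i}.
At t = 5 h (j=5): Q = (2.4/1)·23.5 + (1/1)·32.6 + (1.8/1)·20.9 + (2.1/1)·11.3 = 150 cfs.

Q ≈ 150 cfs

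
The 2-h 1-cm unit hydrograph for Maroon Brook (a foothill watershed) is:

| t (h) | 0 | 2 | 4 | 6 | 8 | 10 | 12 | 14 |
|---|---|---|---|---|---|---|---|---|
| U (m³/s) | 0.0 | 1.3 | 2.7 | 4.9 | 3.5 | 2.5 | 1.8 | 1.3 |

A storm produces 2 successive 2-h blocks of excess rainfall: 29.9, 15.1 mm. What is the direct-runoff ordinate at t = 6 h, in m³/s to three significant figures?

By discrete convolution, Q_j = Σ (P_i / 10 mm) · U_{j−i}.
At t = 6 h (j=3): Q = (29.9/10)·4.9 + (15.1/10)·2.7 = 18.7 m³/s.

Q ≈ 18.7 m³/s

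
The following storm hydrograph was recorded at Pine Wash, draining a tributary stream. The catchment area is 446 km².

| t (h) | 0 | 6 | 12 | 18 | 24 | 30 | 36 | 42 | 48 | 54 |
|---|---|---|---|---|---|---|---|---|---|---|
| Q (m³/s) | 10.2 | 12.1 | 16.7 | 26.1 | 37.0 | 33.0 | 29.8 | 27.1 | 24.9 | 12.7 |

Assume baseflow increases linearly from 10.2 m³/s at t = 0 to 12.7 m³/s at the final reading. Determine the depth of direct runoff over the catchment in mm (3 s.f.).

Direct runoff: 0.00, 1.62, 5.94, 15.07, 25.69, 21.41, 17.93, 14.96, 12.48, 0.00 m³/s; ΣQ_DR = 115.1 m³/s.
V = ΣQ_DR · Δt = 115.1 × 21600 s = 2.486 × 10^6 m³.
Over A = 446 km², depth = V / A = 5.57 mm.

d ≈ 5.57 mm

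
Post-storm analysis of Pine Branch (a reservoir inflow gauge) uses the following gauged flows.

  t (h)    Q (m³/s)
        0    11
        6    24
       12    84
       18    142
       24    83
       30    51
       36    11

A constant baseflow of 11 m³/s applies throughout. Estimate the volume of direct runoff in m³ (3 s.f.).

V ≈ 7.11 × 10^6 m³

Direct-runoff ordinates (Q − Q_b): 0.0, 13.0, 73.0, 131.0, 72.0, 40.0, 0.0 m³/s.
ΣQ_DR = 329.0 m³/s.
With Δt = 6 h = 21600 s, V = ΣQ_DR · Δt = 329.0 × 21600 = 7.11 × 10^6 m³.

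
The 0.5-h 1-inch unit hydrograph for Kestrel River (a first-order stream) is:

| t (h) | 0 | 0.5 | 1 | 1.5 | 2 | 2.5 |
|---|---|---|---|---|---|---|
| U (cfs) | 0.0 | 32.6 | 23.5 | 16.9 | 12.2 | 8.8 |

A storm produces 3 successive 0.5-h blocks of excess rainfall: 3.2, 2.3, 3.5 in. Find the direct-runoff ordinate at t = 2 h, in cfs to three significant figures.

Q ≈ 160 cfs

By discrete convolution, Q_j = Σ (P_i / 1 in) · U_{j−i}.
At t = 2 h (j=4): Q = (3.2/1)·12.2 + (2.3/1)·16.9 + (3.5/1)·23.5 = 160 cfs.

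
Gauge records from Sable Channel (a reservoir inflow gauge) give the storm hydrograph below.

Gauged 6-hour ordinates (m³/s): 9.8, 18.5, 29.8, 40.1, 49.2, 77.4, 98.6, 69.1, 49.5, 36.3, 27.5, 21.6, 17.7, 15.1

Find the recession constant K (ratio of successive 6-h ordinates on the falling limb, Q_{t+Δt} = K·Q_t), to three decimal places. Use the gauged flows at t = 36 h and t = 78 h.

K ≈ 0.765

Using the recession-limb readings at t = 36 h and t = 78 h: Q falls from 98.6 to 15.1 m³/s over 7 intervals.
K = (Q₂/Q₁)^(1/7) = (15.1/98.6)^(1/7) = 0.765.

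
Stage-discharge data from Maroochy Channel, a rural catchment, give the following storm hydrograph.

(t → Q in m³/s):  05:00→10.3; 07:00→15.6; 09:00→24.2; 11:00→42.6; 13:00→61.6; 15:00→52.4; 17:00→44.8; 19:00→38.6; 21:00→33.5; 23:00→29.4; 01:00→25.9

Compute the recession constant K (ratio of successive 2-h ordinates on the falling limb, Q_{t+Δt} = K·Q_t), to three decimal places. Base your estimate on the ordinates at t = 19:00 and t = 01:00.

K ≈ 0.875

Using the recession-limb readings at t = 19:00 and t = 01:00: Q falls from 38.6 to 25.9 m³/s over 3 intervals.
K = (Q₂/Q₁)^(1/3) = (25.9/38.6)^(1/3) = 0.875.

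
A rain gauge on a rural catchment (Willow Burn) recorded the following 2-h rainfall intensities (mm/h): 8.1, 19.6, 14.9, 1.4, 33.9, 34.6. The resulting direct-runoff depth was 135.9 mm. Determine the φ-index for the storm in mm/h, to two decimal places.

φ ≈ 8.76 mm/h

Only the 4 blocks with intensity above φ contribute runoff: 19.6, 14.9, 33.9, 34.6 mm/h.
Σ(I−φ)·Δt = d  ⇒  (19.6+14.9+33.9+34.6 − 4φ)·2 = 135.9
φ = (103.0 − 135.9/2) / 4 = 8.76 mm/h.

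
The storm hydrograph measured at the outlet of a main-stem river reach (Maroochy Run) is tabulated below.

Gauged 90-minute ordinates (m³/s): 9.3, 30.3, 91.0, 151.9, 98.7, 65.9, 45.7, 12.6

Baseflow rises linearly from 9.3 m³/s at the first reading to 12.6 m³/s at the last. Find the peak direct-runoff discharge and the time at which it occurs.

Q_p = 141.19 m³/s at t = 4.5 h

Subtracting baseflow gives direct-runoff ordinates: 0.00, 20.53, 80.76, 141.19, 87.51, 54.24, 33.57, 0.00 m³/s.
The maximum is 141.19 m³/s, occurring at the reading for t = 4.5 h.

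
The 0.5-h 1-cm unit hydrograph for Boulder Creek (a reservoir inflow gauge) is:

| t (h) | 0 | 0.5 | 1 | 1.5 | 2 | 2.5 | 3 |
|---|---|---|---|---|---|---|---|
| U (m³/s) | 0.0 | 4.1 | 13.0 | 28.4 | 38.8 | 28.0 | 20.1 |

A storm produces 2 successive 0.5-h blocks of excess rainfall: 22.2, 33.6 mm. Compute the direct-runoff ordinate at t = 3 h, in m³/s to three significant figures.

By discrete convolution, Q_j = Σ (P_i / 10 mm) · U_{j−i}.
At t = 3 h (j=6): Q = (22.2/10)·20.1 + (33.6/10)·28.0 = 139 m³/s.

Q ≈ 139 m³/s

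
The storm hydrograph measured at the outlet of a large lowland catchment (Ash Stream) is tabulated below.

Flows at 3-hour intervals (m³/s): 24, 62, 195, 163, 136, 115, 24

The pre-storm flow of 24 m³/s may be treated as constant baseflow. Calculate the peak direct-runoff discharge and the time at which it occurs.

Subtracting baseflow gives direct-runoff ordinates: 0.0, 38.0, 171.0, 139.0, 112.0, 91.0, 0.0 m³/s.
The maximum is 171.0 m³/s, occurring at the reading for t = 6 h.

Q_p = 171.0 m³/s at t = 6 h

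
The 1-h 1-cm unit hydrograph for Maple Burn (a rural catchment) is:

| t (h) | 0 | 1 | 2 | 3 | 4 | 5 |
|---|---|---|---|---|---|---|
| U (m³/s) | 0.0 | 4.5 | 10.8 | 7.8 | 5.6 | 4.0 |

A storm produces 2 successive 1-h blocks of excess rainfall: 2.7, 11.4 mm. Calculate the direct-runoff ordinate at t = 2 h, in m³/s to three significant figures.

By discrete convolution, Q_j = Σ (P_i / 10 mm) · U_{j−i}.
At t = 2 h (j=2): Q = (2.7/10)·10.8 + (11.4/10)·4.5 = 8.05 m³/s.

Q ≈ 8.05 m³/s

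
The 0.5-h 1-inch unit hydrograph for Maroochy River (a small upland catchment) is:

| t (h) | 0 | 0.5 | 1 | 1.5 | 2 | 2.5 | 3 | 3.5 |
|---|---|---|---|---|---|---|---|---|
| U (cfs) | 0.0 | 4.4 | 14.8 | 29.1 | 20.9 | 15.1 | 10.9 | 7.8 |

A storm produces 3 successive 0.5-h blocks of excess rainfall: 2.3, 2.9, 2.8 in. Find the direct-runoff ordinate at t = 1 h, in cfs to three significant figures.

Q ≈ 46.8 cfs

By discrete convolution, Q_j = Σ (P_i / 1 in) · U_{j−i}.
At t = 1 h (j=2): Q = (2.3/1)·14.8 + (2.9/1)·4.4 + (2.8/1)·0.0 = 46.8 cfs.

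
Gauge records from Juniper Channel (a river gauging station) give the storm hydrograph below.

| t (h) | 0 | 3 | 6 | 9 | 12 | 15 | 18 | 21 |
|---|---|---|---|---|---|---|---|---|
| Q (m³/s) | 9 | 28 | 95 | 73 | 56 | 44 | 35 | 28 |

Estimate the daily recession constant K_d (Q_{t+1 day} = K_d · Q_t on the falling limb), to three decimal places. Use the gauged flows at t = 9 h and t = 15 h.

Between t = 9 h and t = 15 h the flow falls from 73 to 44 m³/s over 2×3 h = 6 h.
Per-interval ratio K = (44/73)^(1/2) = 0.7764; K_d = K^(24/3) = 0.132.

K_d ≈ 0.132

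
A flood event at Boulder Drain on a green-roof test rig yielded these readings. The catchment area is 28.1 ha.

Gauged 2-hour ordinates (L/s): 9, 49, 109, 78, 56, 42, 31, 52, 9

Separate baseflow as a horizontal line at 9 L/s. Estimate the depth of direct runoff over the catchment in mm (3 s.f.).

Direct runoff: 0.0, 40.0, 100.0, 69.0, 47.0, 33.0, 22.0, 43.0, 0.0 L/s; ΣQ_DR = 354.0 L/s.
V = ΣQ_DR · Δt = 354.0 × 7200 s = 2.549 × 10^6 L.
Over A = 28.1 ha, depth = V / A = 9.07 mm.

d ≈ 9.07 mm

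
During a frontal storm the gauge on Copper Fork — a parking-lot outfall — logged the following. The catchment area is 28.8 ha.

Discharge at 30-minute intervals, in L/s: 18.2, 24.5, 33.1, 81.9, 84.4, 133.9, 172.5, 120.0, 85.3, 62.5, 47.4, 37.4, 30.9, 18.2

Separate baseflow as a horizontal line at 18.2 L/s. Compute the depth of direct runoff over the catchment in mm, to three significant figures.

Direct runoff: 0.0, 6.3, 14.9, 63.7, 66.2, 115.7, 154.3, 101.8, 67.1, 44.3, 29.2, 19.2, 12.7, 0.0 L/s; ΣQ_DR = 695.4 L/s.
V = ΣQ_DR · Δt = 695.4 × 1800 s = 1.252 × 10^6 L.
Over A = 28.8 ha, depth = V / A = 4.35 mm.

d ≈ 4.35 mm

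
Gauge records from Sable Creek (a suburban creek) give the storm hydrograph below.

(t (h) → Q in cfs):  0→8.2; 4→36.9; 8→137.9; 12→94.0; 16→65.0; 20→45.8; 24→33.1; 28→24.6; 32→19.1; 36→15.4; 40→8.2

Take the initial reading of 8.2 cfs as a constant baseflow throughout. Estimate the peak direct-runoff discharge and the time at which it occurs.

Q_p = 129.7 cfs at t = 8 h

Subtracting baseflow gives direct-runoff ordinates: 0.0, 28.7, 129.7, 85.8, 56.8, 37.6, 24.9, 16.4, 10.9, 7.2, 0.0 cfs.
The maximum is 129.7 cfs, occurring at the reading for t = 8 h.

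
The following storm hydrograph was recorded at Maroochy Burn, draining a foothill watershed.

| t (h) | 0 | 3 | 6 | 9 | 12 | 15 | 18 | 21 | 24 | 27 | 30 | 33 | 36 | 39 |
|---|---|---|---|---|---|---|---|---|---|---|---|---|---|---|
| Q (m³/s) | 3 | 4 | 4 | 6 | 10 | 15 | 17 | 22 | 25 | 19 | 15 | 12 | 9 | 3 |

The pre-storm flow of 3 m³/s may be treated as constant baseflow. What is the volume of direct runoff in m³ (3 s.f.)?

V ≈ 1.32 × 10^6 m³

Direct-runoff ordinates (Q − Q_b): 0.0, 1.0, 1.0, 3.0, 7.0, 12.0, 14.0, 19.0, 22.0, 16.0, 12.0, 9.0, 6.0, 0.0 m³/s.
ΣQ_DR = 122.0 m³/s.
With Δt = 3 h = 10800 s, V = ΣQ_DR · Δt = 122.0 × 10800 = 1.32 × 10^6 m³.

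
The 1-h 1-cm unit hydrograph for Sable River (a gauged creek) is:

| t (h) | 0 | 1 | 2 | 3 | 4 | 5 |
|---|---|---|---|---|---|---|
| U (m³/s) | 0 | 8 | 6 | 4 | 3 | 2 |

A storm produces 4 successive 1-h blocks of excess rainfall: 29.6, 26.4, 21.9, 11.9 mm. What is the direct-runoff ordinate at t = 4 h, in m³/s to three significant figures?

Q ≈ 42.1 m³/s

By discrete convolution, Q_j = Σ (P_i / 10 mm) · U_{j−i}.
At t = 4 h (j=4): Q = (29.6/10)·3 + (26.4/10)·4 + (21.9/10)·6 + (11.9/10)·8 = 42.1 m³/s.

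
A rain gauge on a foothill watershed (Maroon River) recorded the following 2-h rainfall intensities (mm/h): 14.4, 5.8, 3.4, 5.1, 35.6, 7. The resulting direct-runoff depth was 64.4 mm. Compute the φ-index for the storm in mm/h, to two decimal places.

Only the 2 blocks with intensity above φ contribute runoff: 14.4, 35.6 mm/h.
Σ(I−φ)·Δt = d  ⇒  (14.4+35.6 − 2φ)·2 = 64.4
φ = (50.00 − 64.4/2) / 2 = 8.90 mm/h.

φ ≈ 8.90 mm/h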